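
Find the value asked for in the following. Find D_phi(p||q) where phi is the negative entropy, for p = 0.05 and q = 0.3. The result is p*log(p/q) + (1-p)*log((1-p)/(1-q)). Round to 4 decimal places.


Bregman divergence with negative entropy generator:
D = p*log(p/q) + (1-p)*log((1-p)/(1-q)).
p = 0.05, q = 0.3.
p*log(p/q) = 0.05*log(0.05/0.3) = -0.089588.
(1-p)*log((1-p)/(1-q)) = 0.95*log(0.95/0.7) = 0.290113.
D = -0.089588 + 0.290113 = 0.2005

0.2005


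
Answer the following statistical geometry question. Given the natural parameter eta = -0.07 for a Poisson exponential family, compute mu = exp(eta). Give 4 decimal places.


Expectation parameter for Poisson exponential family:
mu = exp(eta).
eta = -0.07.
mu = exp(-0.07) = 0.9324

0.9324


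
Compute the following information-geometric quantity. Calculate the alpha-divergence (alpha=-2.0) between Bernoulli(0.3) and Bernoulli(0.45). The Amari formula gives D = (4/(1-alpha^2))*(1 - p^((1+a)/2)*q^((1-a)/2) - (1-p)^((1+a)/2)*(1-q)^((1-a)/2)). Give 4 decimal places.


Amari alpha-divergence:
D = (4/(1-alpha^2))*(1 - p^((1+a)/2)*q^((1-a)/2) - (1-p)^((1+a)/2)*(1-q)^((1-a)/2)).
alpha = -2.0, p = 0.3, q = 0.45.
e1 = (1+alpha)/2 = -0.5, e2 = (1-alpha)/2 = 1.5.
t1 = p^e1 * q^e2 = 0.3^-0.5 * 0.45^1.5 = 0.551135.
t2 = (1-p)^e1 * (1-q)^e2 = 0.7^-0.5 * 0.55^1.5 = 0.487523.
4/(1-alpha^2) = -1.333333.
D = -1.333333*(1 - 0.551135 - 0.487523) = 0.0515

0.0515


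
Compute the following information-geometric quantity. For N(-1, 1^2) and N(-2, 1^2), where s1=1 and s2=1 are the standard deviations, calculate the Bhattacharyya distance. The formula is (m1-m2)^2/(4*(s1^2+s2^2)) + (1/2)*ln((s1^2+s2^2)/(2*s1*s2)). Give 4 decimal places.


Bhattacharyya distance between two Gaussians:
DB = (m1-m2)^2/(4*(s1^2+s2^2)) + (1/2)*ln((s1^2+s2^2)/(2*s1*s2)).
(m1-m2)^2 = (1)^2 = 1.
s1^2+s2^2 = 1 + 1 = 2.
term1 = 1/8 = 0.125.
term2 = 0.5*ln(2/2.0) = 0.0.
DB = 0.125 + 0.0 = 0.1250

0.1250


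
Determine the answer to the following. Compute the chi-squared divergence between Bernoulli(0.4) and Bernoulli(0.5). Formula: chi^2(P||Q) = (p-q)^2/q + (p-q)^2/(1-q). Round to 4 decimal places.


Chi-squared divergence between Bernoulli distributions:
chi^2 = (p-q)^2/q + (p-q)^2/(1-q).
p = 0.4, q = 0.5, p-q = -0.1.
(p-q)^2 = 0.01.
term1 = 0.01/0.5 = 0.02.
term2 = 0.01/0.5 = 0.02.
chi^2 = 0.02 + 0.02 = 0.0400

0.0400


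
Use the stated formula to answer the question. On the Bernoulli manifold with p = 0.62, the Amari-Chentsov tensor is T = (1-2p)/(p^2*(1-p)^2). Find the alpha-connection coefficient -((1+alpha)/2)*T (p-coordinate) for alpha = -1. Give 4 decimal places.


Skewness (Amari-Chentsov) tensor: T = (1-2p)/(p^2*(1-p)^2).
p = 0.62, 1-2p = -0.24, p^2 = 0.3844, (1-p)^2 = 0.1444.
T = -0.24/(0.3844 * 0.1444) = -4.323751.
In the p-coordinate, Gamma^(alpha) = Gamma^(0) - (alpha/2)*T with Gamma^(0) = (1/2)*g'(p) = -T/2,
so Gamma^(alpha) = -((1+alpha)/2)*T.
alpha = -1, -(1+alpha)/2 = 0.0.
Gamma = 0.0 * -4.323751 = 0.0000

0.0000


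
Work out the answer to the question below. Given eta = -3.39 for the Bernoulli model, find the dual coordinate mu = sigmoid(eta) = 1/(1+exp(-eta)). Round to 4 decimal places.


Dual coordinate (expectation parameter) for Bernoulli:
mu = 1/(1+exp(-eta)).
eta = -3.39.
exp(-eta) = exp(3.39) = 29.665952.
mu = 1/(1+29.665952) = 0.0326

0.0326


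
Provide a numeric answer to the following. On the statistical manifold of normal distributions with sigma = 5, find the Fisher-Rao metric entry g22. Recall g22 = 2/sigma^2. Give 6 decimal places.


For the 2-parameter normal family, the Fisher metric has:
  g11 = 1/sigma^2, g22 = 2/sigma^2.
sigma = 5, sigma^2 = 25.
g22 = 0.080000

0.080000


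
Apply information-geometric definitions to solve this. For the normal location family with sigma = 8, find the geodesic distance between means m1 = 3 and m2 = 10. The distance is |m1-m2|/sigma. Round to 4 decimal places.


On the fixed-variance normal subfamily, geodesic distance = |m1-m2|/sigma.
|3 - 10| = 7.
sigma = 8.
d = 7/8 = 0.8750

0.8750


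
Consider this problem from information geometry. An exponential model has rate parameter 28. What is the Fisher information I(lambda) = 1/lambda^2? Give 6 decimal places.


Fisher information for exponential: I(lambda) = 1/lambda^2.
lambda = 28, lambda^2 = 784.
I = 1/784 = 0.001276

0.001276


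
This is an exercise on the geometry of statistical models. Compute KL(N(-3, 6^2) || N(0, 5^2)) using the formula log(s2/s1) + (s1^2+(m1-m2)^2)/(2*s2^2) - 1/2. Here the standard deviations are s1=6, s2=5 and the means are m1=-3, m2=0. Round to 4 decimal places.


KL divergence between normal distributions:
KL = log(s2/s1) + (s1^2 + (m1-m2)^2)/(2*s2^2) - 1/2.
log(5/6) = -0.182322.
(6^2 + (-3-0)^2)/(2*5^2) = (36 + 9)/50 = 0.9.
KL = -0.182322 + 0.9 - 0.5 = 0.2177

0.2177


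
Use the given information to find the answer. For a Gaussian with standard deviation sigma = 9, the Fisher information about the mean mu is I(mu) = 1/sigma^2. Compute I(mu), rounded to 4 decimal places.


The Fisher information for the mean of a normal distribution is I(mu) = 1/sigma^2.
sigma = 9, so sigma^2 = 81.
I(mu) = 1/81 = 0.0123

0.0123


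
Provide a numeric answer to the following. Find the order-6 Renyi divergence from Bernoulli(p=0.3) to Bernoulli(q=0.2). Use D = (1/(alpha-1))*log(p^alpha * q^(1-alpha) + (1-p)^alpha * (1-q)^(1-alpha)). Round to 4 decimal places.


Renyi divergence of order alpha between Bernoulli distributions:
D = (1/(alpha-1))*log(p^alpha * q^(1-alpha) + (1-p)^alpha * (1-q)^(1-alpha)).
alpha = 6, p = 0.3, q = 0.2.
p^alpha * q^(1-alpha) = 0.3^6 * 0.2^-5 = 2.278125.
(1-p)^alpha * (1-q)^(1-alpha) = 0.7^6 * 0.8^-5 = 0.359036.
sum = 2.278125 + 0.359036 = 2.637161.
D = (1/5)*log(2.637161) = 0.1939

0.1939


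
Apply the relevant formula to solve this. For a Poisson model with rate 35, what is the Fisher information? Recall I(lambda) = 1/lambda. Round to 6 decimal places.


Fisher information for Poisson: I(lambda) = 1/lambda.
lambda = 35.
I(lambda) = 1/35 = 0.028571

0.028571


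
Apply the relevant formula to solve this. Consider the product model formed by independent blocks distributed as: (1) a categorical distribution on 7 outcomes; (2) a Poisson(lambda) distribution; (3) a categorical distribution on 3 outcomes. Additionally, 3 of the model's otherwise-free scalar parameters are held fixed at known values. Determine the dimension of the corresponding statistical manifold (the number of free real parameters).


The dimension of a statistical manifold equals the number of free
(independent) real parameters of the model. For a product of independent
blocks the parameter counts add.
- categorical on 7 outcomes (probabilities sum to 1): 7-1 = 6.
- Poisson (lambda): 1.
- categorical on 3 outcomes (probabilities sum to 1): 3-1 = 2.
Total = 6 + 1 + 2 = 9.
3 parameter(s) fixed at known values: 9 - 3 = 6.
Dimension = 6

6


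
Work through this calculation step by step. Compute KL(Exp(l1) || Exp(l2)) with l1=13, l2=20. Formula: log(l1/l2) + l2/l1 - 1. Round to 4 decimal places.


KL divergence for exponential family:
KL = log(l1/l2) + l2/l1 - 1.
log(13/20) = -0.430783.
20/13 = 1.538462.
KL = -0.430783 + 1.538462 - 1 = 0.1077

0.1077


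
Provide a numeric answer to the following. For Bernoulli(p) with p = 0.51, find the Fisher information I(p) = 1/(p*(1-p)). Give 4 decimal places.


For Bernoulli(p), Fisher information is I(p) = 1/(p*(1-p)).
p = 0.51, 1-p = 0.49.
p*(1-p) = 0.2499.
I(p) = 1/0.2499 = 4.0016

4.0016


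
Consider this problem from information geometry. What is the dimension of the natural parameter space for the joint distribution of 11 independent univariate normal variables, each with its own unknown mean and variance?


Exponential family dimension calculation:
Each univariate normal has two natural parameters (mu/sigma^2 and -1/(2 sigma^2)).
With 11 independent components, dim = 2 * 11 = 22.

22


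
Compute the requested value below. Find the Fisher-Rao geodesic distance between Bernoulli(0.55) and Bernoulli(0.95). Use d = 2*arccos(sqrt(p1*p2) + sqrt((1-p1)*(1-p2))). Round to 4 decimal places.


Geodesic distance on Bernoulli manifold:
d(p1,p2) = 2*arccos(sqrt(p1*p2) + sqrt((1-p1)*(1-p2))).
sqrt(p1*p2) = sqrt(0.55*0.95) = 0.722842.
sqrt((1-p1)*(1-p2)) = sqrt(0.45*0.05) = 0.15.
arg = 0.722842 + 0.15 = 0.872842.
d = 2*arccos(0.872842) = 1.0196

1.0196


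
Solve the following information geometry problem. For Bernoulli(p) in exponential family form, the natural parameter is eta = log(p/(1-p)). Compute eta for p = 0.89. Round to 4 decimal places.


Natural parameter for Bernoulli: eta = log(p/(1-p)).
p = 0.89, 1-p = 0.11.
p/(1-p) = 8.090909.
eta = log(8.090909) = 2.0907

2.0907


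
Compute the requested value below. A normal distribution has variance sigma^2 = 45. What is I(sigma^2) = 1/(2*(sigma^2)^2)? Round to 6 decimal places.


Fisher information for variance: I(sigma^2) = 1/(2*sigma^4).
sigma^2 = 45, so sigma^4 = 2025.
I = 1/(2*2025) = 1/4050 = 0.000247

0.000247


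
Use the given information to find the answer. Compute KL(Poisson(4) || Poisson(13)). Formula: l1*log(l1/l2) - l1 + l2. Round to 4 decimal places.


KL divergence for Poisson:
KL = l1*log(l1/l2) - l1 + l2.
l1 = 4, l2 = 13.
log(4/13) = -1.178655.
l1*log(l1/l2) = 4 * -1.178655 = -4.71462.
KL = -4.71462 - 4 + 13 = 4.2854

4.2854


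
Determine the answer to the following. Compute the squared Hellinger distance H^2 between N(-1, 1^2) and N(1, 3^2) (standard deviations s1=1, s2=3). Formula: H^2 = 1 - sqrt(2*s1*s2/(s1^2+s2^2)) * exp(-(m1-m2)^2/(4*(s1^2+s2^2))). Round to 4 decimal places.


Squared Hellinger distance for Gaussians:
H^2 = 1 - sqrt(2*s1*s2/(s1^2+s2^2)) * exp(-(m1-m2)^2/(4*(s1^2+s2^2))).
s1^2 = 1, s2^2 = 9, s1^2+s2^2 = 10.
sqrt(2*1*3/(10)) = 0.774597.
(m1-m2)^2 = (-2)^2 = 4.
exp(-4/(4*10)) = exp(-0.1) = 0.904837.
H^2 = 1 - 0.774597*0.904837 = 0.2991

0.2991


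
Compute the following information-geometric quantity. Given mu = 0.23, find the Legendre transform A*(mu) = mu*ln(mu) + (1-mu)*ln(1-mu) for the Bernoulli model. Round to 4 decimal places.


Legendre transform for Bernoulli:
A*(mu) = mu*log(mu) + (1-mu)*log(1-mu).
mu = 0.23, 1-mu = 0.77.
mu*log(mu) = 0.23*log(0.23) = -0.338025.
(1-mu)*log(1-mu) = 0.77*log(0.77) = -0.201251.
A* = -0.338025 + -0.201251 = -0.5393

-0.5393


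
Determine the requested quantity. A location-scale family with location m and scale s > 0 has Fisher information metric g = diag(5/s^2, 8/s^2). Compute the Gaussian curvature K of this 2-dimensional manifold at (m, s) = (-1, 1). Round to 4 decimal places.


The metric has the form g = (A dm^2 + B ds^2)/s^2 with A = 5, B = 8.
Substitute u = sqrt(A/B)*m: g = B*(du^2 + ds^2)/s^2, i.e. B times the
Poincare upper half-plane metric, which has constant Gaussian curvature -1.
Scaling a 2D metric by a constant c divides the Gaussian curvature by c,
so K = -1/B = -1/(8) = -0.1250 everywhere (the point (m, s) = (-1, 1) is irrelevant:
the curvature is constant).
The requested Gaussian curvature is K = -0.1250.

-0.1250


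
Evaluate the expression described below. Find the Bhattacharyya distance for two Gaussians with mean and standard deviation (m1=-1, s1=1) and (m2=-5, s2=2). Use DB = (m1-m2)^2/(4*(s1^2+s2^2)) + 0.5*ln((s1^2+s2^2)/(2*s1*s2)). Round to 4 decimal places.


Bhattacharyya distance between two Gaussians:
DB = (m1-m2)^2/(4*(s1^2+s2^2)) + (1/2)*ln((s1^2+s2^2)/(2*s1*s2)).
(m1-m2)^2 = (4)^2 = 16.
s1^2+s2^2 = 1 + 4 = 5.
term1 = 16/20 = 0.8.
term2 = 0.5*ln(5/4.0) = 0.111572.
DB = 0.8 + 0.111572 = 0.9116

0.9116


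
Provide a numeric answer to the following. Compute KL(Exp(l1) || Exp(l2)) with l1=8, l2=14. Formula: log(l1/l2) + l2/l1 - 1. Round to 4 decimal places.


KL divergence for exponential family:
KL = log(l1/l2) + l2/l1 - 1.
log(8/14) = -0.559616.
14/8 = 1.75.
KL = -0.559616 + 1.75 - 1 = 0.1904

0.1904


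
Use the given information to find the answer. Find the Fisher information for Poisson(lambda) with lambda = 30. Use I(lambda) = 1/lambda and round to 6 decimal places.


Fisher information for Poisson: I(lambda) = 1/lambda.
lambda = 30.
I(lambda) = 1/30 = 0.033333

0.033333


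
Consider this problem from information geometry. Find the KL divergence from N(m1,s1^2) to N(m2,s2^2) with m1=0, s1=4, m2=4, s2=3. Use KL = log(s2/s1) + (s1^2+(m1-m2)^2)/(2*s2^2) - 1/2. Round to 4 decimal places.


KL divergence between normal distributions:
KL = log(s2/s1) + (s1^2 + (m1-m2)^2)/(2*s2^2) - 1/2.
log(3/4) = -0.287682.
(4^2 + (0-4)^2)/(2*3^2) = (16 + 16)/18 = 1.777778.
KL = -0.287682 + 1.777778 - 0.5 = 0.9901

0.9901


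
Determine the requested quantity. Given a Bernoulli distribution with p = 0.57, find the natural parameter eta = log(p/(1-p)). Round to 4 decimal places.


Natural parameter for Bernoulli: eta = log(p/(1-p)).
p = 0.57, 1-p = 0.43.
p/(1-p) = 1.325581.
eta = log(1.325581) = 0.2819

0.2819


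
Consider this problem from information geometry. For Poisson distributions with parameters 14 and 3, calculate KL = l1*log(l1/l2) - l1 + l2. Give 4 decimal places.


KL divergence for Poisson:
KL = l1*log(l1/l2) - l1 + l2.
l1 = 14, l2 = 3.
log(14/3) = 1.540445.
l1*log(l1/l2) = 14 * 1.540445 = 21.566231.
KL = 21.566231 - 14 + 3 = 10.5662

10.5662


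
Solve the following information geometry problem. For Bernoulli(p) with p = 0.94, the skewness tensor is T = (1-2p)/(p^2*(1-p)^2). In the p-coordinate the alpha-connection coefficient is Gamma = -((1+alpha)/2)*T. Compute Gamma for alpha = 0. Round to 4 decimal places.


Skewness (Amari-Chentsov) tensor: T = (1-2p)/(p^2*(1-p)^2).
p = 0.94, 1-2p = -0.88, p^2 = 0.8836, (1-p)^2 = 0.0036.
T = -0.88/(0.8836 * 0.0036) = -276.646044.
In the p-coordinate, Gamma^(alpha) = Gamma^(0) - (alpha/2)*T with Gamma^(0) = (1/2)*g'(p) = -T/2,
so Gamma^(alpha) = -((1+alpha)/2)*T.
alpha = 0, -(1+alpha)/2 = -0.5.
Gamma = -0.5 * -276.646044 = 138.3230

138.3230


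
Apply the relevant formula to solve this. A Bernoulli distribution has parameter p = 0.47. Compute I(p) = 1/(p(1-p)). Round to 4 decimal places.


For Bernoulli(p), Fisher information is I(p) = 1/(p*(1-p)).
p = 0.47, 1-p = 0.53.
p*(1-p) = 0.2491.
I(p) = 1/0.2491 = 4.0145

4.0145


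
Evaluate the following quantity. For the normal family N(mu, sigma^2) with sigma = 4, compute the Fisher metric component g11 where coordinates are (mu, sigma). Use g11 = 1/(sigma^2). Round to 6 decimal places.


For the 2-parameter normal family, the Fisher metric has:
  g11 = 1/sigma^2, g22 = 2/sigma^2.
sigma = 4, sigma^2 = 16.
g11 = 0.062500

0.062500


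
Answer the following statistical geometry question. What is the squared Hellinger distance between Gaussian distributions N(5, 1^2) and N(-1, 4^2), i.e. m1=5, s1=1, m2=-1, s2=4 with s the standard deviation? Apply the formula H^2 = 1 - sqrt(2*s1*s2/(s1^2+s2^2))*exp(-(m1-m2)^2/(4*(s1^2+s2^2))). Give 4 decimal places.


Squared Hellinger distance for Gaussians:
H^2 = 1 - sqrt(2*s1*s2/(s1^2+s2^2)) * exp(-(m1-m2)^2/(4*(s1^2+s2^2))).
s1^2 = 1, s2^2 = 16, s1^2+s2^2 = 17.
sqrt(2*1*4/(17)) = 0.685994.
(m1-m2)^2 = (6)^2 = 36.
exp(-36/(4*17)) = exp(-0.529412) = 0.588951.
H^2 = 1 - 0.685994*0.588951 = 0.5960

0.5960


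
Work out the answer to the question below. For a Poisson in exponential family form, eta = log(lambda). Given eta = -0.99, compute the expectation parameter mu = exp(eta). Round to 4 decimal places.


Expectation parameter for Poisson exponential family:
mu = exp(eta).
eta = -0.99.
mu = exp(-0.99) = 0.3716

0.3716


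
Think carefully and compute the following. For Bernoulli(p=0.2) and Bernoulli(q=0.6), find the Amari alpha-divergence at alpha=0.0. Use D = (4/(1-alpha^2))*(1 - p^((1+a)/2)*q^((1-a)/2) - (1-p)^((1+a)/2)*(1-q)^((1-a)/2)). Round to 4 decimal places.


Amari alpha-divergence:
D = (4/(1-alpha^2))*(1 - p^((1+a)/2)*q^((1-a)/2) - (1-p)^((1+a)/2)*(1-q)^((1-a)/2)).
alpha = 0.0, p = 0.2, q = 0.6.
e1 = (1+alpha)/2 = 0.5, e2 = (1-alpha)/2 = 0.5.
t1 = p^e1 * q^e2 = 0.2^0.5 * 0.6^0.5 = 0.34641.
t2 = (1-p)^e1 * (1-q)^e2 = 0.8^0.5 * 0.4^0.5 = 0.565685.
4/(1-alpha^2) = 4.0.
D = 4.0*(1 - 0.34641 - 0.565685) = 0.3516

0.3516


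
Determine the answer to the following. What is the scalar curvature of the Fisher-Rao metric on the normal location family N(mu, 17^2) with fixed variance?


This family has a single free parameter, so its statistical manifold
is 1-dimensional. The Riemann curvature tensor of any 1-dimensional
Riemannian manifold vanishes identically, so R = 0.

0


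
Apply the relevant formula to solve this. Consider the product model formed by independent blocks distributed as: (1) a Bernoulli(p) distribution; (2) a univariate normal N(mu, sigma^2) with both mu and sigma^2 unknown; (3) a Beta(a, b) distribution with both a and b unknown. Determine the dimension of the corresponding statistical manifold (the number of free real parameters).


The dimension of a statistical manifold equals the number of free
(independent) real parameters of the model. For a product of independent
blocks the parameter counts add.
- Bernoulli (p): 1.
- normal (mu, sigma^2): 2.
- Beta (a, b): 2.
Total = 1 + 2 + 2 = 5.
Dimension = 5

5


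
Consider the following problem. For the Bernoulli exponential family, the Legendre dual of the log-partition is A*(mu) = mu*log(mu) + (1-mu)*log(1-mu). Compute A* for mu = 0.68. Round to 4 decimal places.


Legendre transform for Bernoulli:
A*(mu) = mu*log(mu) + (1-mu)*log(1-mu).
mu = 0.68, 1-mu = 0.32.
mu*log(mu) = 0.68*log(0.68) = -0.26225.
(1-mu)*log(1-mu) = 0.32*log(0.32) = -0.364619.
A* = -0.26225 + -0.364619 = -0.6269

-0.6269


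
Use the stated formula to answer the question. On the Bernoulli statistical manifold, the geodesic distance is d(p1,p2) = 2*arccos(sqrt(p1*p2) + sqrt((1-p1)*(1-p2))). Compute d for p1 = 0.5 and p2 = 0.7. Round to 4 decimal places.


Geodesic distance on Bernoulli manifold:
d(p1,p2) = 2*arccos(sqrt(p1*p2) + sqrt((1-p1)*(1-p2))).
sqrt(p1*p2) = sqrt(0.5*0.7) = 0.591608.
sqrt((1-p1)*(1-p2)) = sqrt(0.5*0.3) = 0.387298.
arg = 0.591608 + 0.387298 = 0.978906.
d = 2*arccos(0.978906) = 0.4115

0.4115


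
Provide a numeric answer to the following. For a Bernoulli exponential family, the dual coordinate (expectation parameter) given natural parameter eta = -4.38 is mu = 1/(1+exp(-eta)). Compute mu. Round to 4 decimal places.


Dual coordinate (expectation parameter) for Bernoulli:
mu = 1/(1+exp(-eta)).
eta = -4.38.
exp(-eta) = exp(4.38) = 79.838033.
mu = 1/(1+79.838033) = 0.0124

0.0124


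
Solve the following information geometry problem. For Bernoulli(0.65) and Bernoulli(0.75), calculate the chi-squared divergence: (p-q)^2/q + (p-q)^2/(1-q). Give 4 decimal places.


Chi-squared divergence between Bernoulli distributions:
chi^2 = (p-q)^2/q + (p-q)^2/(1-q).
p = 0.65, q = 0.75, p-q = -0.1.
(p-q)^2 = 0.01.
term1 = 0.01/0.75 = 0.013333.
term2 = 0.01/0.25 = 0.04.
chi^2 = 0.013333 + 0.04 = 0.0533

0.0533


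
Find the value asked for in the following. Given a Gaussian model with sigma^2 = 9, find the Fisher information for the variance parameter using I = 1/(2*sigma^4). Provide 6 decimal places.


Fisher information for variance: I(sigma^2) = 1/(2*sigma^4).
sigma^2 = 9, so sigma^4 = 81.
I = 1/(2*81) = 1/162 = 0.006173

0.006173


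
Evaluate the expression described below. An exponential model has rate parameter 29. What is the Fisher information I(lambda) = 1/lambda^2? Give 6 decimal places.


Fisher information for exponential: I(lambda) = 1/lambda^2.
lambda = 29, lambda^2 = 841.
I = 1/841 = 0.001189

0.001189


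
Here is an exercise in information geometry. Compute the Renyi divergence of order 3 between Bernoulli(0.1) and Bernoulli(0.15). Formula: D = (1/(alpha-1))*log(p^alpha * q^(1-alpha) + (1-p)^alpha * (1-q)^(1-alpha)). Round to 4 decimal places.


Renyi divergence of order alpha between Bernoulli distributions:
D = (1/(alpha-1))*log(p^alpha * q^(1-alpha) + (1-p)^alpha * (1-q)^(1-alpha)).
alpha = 3, p = 0.1, q = 0.15.
p^alpha * q^(1-alpha) = 0.1^3 * 0.15^-2 = 0.044444.
(1-p)^alpha * (1-q)^(1-alpha) = 0.9^3 * 0.85^-2 = 1.008997.
sum = 0.044444 + 1.008997 = 1.053441.
D = (1/2)*log(1.053441) = 0.0260

0.0260


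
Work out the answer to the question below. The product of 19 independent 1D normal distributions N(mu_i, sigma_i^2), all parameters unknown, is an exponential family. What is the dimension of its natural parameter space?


Exponential family dimension calculation:
Each univariate normal has two natural parameters (mu/sigma^2 and -1/(2 sigma^2)).
With 19 independent components, dim = 2 * 19 = 38.

38


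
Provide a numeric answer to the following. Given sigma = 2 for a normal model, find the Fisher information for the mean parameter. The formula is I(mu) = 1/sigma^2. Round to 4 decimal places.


The Fisher information for the mean of a normal distribution is I(mu) = 1/sigma^2.
sigma = 2, so sigma^2 = 4.
I(mu) = 1/4 = 0.2500

0.2500


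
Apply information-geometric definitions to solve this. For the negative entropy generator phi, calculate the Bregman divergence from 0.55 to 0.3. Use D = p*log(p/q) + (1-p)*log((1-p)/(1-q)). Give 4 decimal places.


Bregman divergence with negative entropy generator:
D = p*log(p/q) + (1-p)*log((1-p)/(1-q)).
p = 0.55, q = 0.3.
p*log(p/q) = 0.55*log(0.55/0.3) = 0.333375.
(1-p)*log((1-p)/(1-q)) = 0.45*log(0.45/0.7) = -0.198825.
D = 0.333375 + -0.198825 = 0.1345

0.1345


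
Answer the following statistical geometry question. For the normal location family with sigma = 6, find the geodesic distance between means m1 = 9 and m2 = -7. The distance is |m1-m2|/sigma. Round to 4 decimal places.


On the fixed-variance normal subfamily, geodesic distance = |m1-m2|/sigma.
|9 - -7| = 16.
sigma = 6.
d = 16/6 = 2.6667

2.6667


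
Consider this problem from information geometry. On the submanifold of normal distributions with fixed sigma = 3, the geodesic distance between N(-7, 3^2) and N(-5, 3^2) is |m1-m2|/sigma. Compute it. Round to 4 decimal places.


On the fixed-variance normal subfamily, geodesic distance = |m1-m2|/sigma.
|-7 - -5| = 2.
sigma = 3.
d = 2/3 = 0.6667

0.6667


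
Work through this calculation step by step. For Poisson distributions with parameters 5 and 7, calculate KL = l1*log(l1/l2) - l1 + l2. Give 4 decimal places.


KL divergence for Poisson:
KL = l1*log(l1/l2) - l1 + l2.
l1 = 5, l2 = 7.
log(5/7) = -0.336472.
l1*log(l1/l2) = 5 * -0.336472 = -1.682361.
KL = -1.682361 - 5 + 7 = 0.3176

0.3176


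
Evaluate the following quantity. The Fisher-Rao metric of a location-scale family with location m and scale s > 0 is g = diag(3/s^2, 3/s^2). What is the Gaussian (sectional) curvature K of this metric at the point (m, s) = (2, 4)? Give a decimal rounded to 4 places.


The metric has the form g = (A dm^2 + B ds^2)/s^2 with A = 3, B = 3.
Substitute u = sqrt(A/B)*m: g = B*(du^2 + ds^2)/s^2, i.e. B times the
Poincare upper half-plane metric, which has constant Gaussian curvature -1.
Scaling a 2D metric by a constant c divides the Gaussian curvature by c,
so K = -1/B = -1/(3) = -0.3333 everywhere (the point (m, s) = (2, 4) is irrelevant:
the curvature is constant).
The requested Gaussian curvature is K = -0.3333.

-0.3333


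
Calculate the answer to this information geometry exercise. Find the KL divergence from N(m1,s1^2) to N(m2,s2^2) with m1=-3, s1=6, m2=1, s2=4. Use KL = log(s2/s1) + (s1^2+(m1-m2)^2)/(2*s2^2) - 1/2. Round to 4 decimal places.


KL divergence between normal distributions:
KL = log(s2/s1) + (s1^2 + (m1-m2)^2)/(2*s2^2) - 1/2.
log(4/6) = -0.405465.
(6^2 + (-3-1)^2)/(2*4^2) = (36 + 16)/32 = 1.625.
KL = -0.405465 + 1.625 - 0.5 = 0.7195

0.7195


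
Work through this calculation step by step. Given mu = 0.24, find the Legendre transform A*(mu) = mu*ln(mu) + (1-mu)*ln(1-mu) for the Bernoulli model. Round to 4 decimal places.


Legendre transform for Bernoulli:
A*(mu) = mu*log(mu) + (1-mu)*log(1-mu).
mu = 0.24, 1-mu = 0.76.
mu*log(mu) = 0.24*log(0.24) = -0.342508.
(1-mu)*log(1-mu) = 0.76*log(0.76) = -0.208572.
A* = -0.342508 + -0.208572 = -0.5511

-0.5511


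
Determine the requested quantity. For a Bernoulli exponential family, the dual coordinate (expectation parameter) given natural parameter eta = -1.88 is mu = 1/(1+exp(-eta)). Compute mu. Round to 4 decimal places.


Dual coordinate (expectation parameter) for Bernoulli:
mu = 1/(1+exp(-eta)).
eta = -1.88.
exp(-eta) = exp(1.88) = 6.553505.
mu = 1/(1+6.553505) = 0.1324

0.1324


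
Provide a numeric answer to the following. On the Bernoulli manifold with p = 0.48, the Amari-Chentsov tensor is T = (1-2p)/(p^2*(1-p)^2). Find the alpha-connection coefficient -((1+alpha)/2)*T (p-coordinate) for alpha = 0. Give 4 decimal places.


Skewness (Amari-Chentsov) tensor: T = (1-2p)/(p^2*(1-p)^2).
p = 0.48, 1-2p = 0.04, p^2 = 0.2304, (1-p)^2 = 0.2704.
T = 0.04/(0.2304 * 0.2704) = 0.642053.
In the p-coordinate, Gamma^(alpha) = Gamma^(0) - (alpha/2)*T with Gamma^(0) = (1/2)*g'(p) = -T/2,
so Gamma^(alpha) = -((1+alpha)/2)*T.
alpha = 0, -(1+alpha)/2 = -0.5.
Gamma = -0.5 * 0.642053 = -0.3210

-0.3210


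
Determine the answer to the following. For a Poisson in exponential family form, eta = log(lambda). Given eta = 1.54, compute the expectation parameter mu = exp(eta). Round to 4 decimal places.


Expectation parameter for Poisson exponential family:
mu = exp(eta).
eta = 1.54.
mu = exp(1.54) = 4.6646

4.6646


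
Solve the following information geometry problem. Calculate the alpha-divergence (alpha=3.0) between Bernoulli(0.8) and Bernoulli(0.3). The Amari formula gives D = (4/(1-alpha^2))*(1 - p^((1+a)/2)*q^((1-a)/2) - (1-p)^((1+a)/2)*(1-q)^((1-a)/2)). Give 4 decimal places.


Amari alpha-divergence:
D = (4/(1-alpha^2))*(1 - p^((1+a)/2)*q^((1-a)/2) - (1-p)^((1+a)/2)*(1-q)^((1-a)/2)).
alpha = 3.0, p = 0.8, q = 0.3.
e1 = (1+alpha)/2 = 2.0, e2 = (1-alpha)/2 = -1.0.
t1 = p^e1 * q^e2 = 0.8^2.0 * 0.3^-1.0 = 2.133333.
t2 = (1-p)^e1 * (1-q)^e2 = 0.2^2.0 * 0.7^-1.0 = 0.057143.
4/(1-alpha^2) = -0.5.
D = -0.5*(1 - 2.133333 - 0.057143) = 0.5952

0.5952


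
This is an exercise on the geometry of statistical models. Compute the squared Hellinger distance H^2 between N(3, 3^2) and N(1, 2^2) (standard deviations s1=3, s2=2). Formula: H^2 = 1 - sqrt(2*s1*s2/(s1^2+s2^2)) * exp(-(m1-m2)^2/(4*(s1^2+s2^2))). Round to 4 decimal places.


Squared Hellinger distance for Gaussians:
H^2 = 1 - sqrt(2*s1*s2/(s1^2+s2^2)) * exp(-(m1-m2)^2/(4*(s1^2+s2^2))).
s1^2 = 9, s2^2 = 4, s1^2+s2^2 = 13.
sqrt(2*3*2/(13)) = 0.960769.
(m1-m2)^2 = (2)^2 = 4.
exp(-4/(4*13)) = exp(-0.076923) = 0.925961.
H^2 = 1 - 0.960769*0.925961 = 0.1104

0.1104


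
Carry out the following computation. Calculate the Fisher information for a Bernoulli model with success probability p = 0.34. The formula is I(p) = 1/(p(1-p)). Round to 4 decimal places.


For Bernoulli(p), Fisher information is I(p) = 1/(p*(1-p)).
p = 0.34, 1-p = 0.66.
p*(1-p) = 0.2244.
I(p) = 1/0.2244 = 4.4563

4.4563


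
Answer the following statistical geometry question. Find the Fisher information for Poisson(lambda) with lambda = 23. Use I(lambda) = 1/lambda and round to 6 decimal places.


Fisher information for Poisson: I(lambda) = 1/lambda.
lambda = 23.
I(lambda) = 1/23 = 0.043478

0.043478


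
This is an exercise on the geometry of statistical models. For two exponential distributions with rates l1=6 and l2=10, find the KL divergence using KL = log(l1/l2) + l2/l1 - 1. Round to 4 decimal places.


KL divergence for exponential family:
KL = log(l1/l2) + l2/l1 - 1.
log(6/10) = -0.510826.
10/6 = 1.666667.
KL = -0.510826 + 1.666667 - 1 = 0.1558

0.1558


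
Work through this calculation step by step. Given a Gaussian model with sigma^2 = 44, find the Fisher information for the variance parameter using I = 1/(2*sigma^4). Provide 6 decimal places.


Fisher information for variance: I(sigma^2) = 1/(2*sigma^4).
sigma^2 = 44, so sigma^4 = 1936.
I = 1/(2*1936) = 1/3872 = 0.000258

0.000258


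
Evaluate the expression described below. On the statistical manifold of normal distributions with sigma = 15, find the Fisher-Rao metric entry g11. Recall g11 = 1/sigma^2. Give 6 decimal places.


For the 2-parameter normal family, the Fisher metric has:
  g11 = 1/sigma^2, g22 = 2/sigma^2.
sigma = 15, sigma^2 = 225.
g11 = 0.004444

0.004444


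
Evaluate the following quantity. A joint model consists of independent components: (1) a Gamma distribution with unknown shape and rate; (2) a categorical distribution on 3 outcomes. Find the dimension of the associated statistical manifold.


The dimension of a statistical manifold equals the number of free
(independent) real parameters of the model. For a product of independent
blocks the parameter counts add.
- Gamma (shape, rate): 2.
- categorical on 3 outcomes (probabilities sum to 1): 3-1 = 2.
Total = 2 + 2 = 4.
Dimension = 4

4


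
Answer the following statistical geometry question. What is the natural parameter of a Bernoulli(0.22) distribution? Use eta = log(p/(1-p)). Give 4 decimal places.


Natural parameter for Bernoulli: eta = log(p/(1-p)).
p = 0.22, 1-p = 0.78.
p/(1-p) = 0.282051.
eta = log(0.282051) = -1.2657

-1.2657


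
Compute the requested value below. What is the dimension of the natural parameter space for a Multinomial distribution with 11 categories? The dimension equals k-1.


Exponential family dimension calculation:
For Multinomial with k=11 categories, dim = k-1 = 10.

10


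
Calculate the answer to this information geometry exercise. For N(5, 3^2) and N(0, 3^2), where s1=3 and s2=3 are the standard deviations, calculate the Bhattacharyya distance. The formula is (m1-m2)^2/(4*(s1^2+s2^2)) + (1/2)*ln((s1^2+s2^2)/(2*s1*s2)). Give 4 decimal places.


Bhattacharyya distance between two Gaussians:
DB = (m1-m2)^2/(4*(s1^2+s2^2)) + (1/2)*ln((s1^2+s2^2)/(2*s1*s2)).
(m1-m2)^2 = (5)^2 = 25.
s1^2+s2^2 = 9 + 9 = 18.
term1 = 25/72 = 0.347222.
term2 = 0.5*ln(18/18.0) = 0.0.
DB = 0.347222 + 0.0 = 0.3472

0.3472


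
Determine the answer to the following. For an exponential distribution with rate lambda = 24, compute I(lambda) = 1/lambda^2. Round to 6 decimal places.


Fisher information for exponential: I(lambda) = 1/lambda^2.
lambda = 24, lambda^2 = 576.
I = 1/576 = 0.001736

0.001736


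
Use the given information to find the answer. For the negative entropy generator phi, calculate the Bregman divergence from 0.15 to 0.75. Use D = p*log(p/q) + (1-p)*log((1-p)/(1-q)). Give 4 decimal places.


Bregman divergence with negative entropy generator:
D = p*log(p/q) + (1-p)*log((1-p)/(1-q)).
p = 0.15, q = 0.75.
p*log(p/q) = 0.15*log(0.15/0.75) = -0.241416.
(1-p)*log((1-p)/(1-q)) = 0.85*log(0.85/0.25) = 1.040209.
D = -0.241416 + 1.040209 = 0.7988

0.7988


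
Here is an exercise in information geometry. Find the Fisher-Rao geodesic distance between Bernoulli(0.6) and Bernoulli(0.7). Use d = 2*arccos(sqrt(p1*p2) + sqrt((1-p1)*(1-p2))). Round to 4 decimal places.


Geodesic distance on Bernoulli manifold:
d(p1,p2) = 2*arccos(sqrt(p1*p2) + sqrt((1-p1)*(1-p2))).
sqrt(p1*p2) = sqrt(0.6*0.7) = 0.648074.
sqrt((1-p1)*(1-p2)) = sqrt(0.4*0.3) = 0.34641.
arg = 0.648074 + 0.34641 = 0.994484.
d = 2*arccos(0.994484) = 0.2102

0.2102


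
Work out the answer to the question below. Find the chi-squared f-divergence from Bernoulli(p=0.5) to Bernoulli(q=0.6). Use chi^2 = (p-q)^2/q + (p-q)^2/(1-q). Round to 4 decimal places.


Chi-squared divergence between Bernoulli distributions:
chi^2 = (p-q)^2/q + (p-q)^2/(1-q).
p = 0.5, q = 0.6, p-q = -0.1.
(p-q)^2 = 0.01.
term1 = 0.01/0.6 = 0.016667.
term2 = 0.01/0.4 = 0.025.
chi^2 = 0.016667 + 0.025 = 0.0417

0.0417


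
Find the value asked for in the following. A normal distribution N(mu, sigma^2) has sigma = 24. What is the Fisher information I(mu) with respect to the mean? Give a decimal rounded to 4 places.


The Fisher information for the mean of a normal distribution is I(mu) = 1/sigma^2.
sigma = 24, so sigma^2 = 576.
I(mu) = 1/576 = 0.0017

0.0017


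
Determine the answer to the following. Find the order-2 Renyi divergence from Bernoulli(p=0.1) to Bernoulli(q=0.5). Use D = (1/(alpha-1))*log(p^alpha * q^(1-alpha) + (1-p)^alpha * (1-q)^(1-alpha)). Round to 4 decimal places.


Renyi divergence of order alpha between Bernoulli distributions:
D = (1/(alpha-1))*log(p^alpha * q^(1-alpha) + (1-p)^alpha * (1-q)^(1-alpha)).
alpha = 2, p = 0.1, q = 0.5.
p^alpha * q^(1-alpha) = 0.1^2 * 0.5^-1 = 0.02.
(1-p)^alpha * (1-q)^(1-alpha) = 0.9^2 * 0.5^-1 = 1.62.
sum = 0.02 + 1.62 = 1.64.
D = (1/1)*log(1.64) = 0.4947

0.4947


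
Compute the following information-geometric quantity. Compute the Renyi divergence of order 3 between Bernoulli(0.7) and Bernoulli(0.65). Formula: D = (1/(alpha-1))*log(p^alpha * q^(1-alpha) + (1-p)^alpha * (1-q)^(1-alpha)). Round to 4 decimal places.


Renyi divergence of order alpha between Bernoulli distributions:
D = (1/(alpha-1))*log(p^alpha * q^(1-alpha) + (1-p)^alpha * (1-q)^(1-alpha)).
alpha = 3, p = 0.7, q = 0.65.
p^alpha * q^(1-alpha) = 0.7^3 * 0.65^-2 = 0.811834.
(1-p)^alpha * (1-q)^(1-alpha) = 0.3^3 * 0.35^-2 = 0.220408.
sum = 0.811834 + 0.220408 = 1.032242.
D = (1/2)*log(1.032242) = 0.0159

0.0159


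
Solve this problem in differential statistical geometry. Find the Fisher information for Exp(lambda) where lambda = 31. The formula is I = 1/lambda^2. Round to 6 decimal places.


Fisher information for exponential: I(lambda) = 1/lambda^2.
lambda = 31, lambda^2 = 961.
I = 1/961 = 0.001041

0.001041


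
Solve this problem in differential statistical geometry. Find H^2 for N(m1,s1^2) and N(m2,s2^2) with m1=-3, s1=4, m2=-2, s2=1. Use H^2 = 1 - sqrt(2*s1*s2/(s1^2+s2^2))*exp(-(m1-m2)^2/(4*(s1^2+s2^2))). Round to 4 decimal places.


Squared Hellinger distance for Gaussians:
H^2 = 1 - sqrt(2*s1*s2/(s1^2+s2^2)) * exp(-(m1-m2)^2/(4*(s1^2+s2^2))).
s1^2 = 16, s2^2 = 1, s1^2+s2^2 = 17.
sqrt(2*4*1/(17)) = 0.685994.
(m1-m2)^2 = (-1)^2 = 1.
exp(-1/(4*17)) = exp(-0.014706) = 0.985402.
H^2 = 1 - 0.685994*0.985402 = 0.3240

0.3240


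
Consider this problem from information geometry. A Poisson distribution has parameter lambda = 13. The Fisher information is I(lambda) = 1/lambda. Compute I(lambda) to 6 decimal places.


Fisher information for Poisson: I(lambda) = 1/lambda.
lambda = 13.
I(lambda) = 1/13 = 0.076923

0.076923


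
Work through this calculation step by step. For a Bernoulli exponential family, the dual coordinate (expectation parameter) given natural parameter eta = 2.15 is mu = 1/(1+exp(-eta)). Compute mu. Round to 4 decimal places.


Dual coordinate (expectation parameter) for Bernoulli:
mu = 1/(1+exp(-eta)).
eta = 2.15.
exp(-eta) = exp(-2.15) = 0.116484.
mu = 1/(1+0.116484) = 0.8957

0.8957


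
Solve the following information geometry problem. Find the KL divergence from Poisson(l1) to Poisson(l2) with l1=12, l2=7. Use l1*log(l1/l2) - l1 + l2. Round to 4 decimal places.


KL divergence for Poisson:
KL = l1*log(l1/l2) - l1 + l2.
l1 = 12, l2 = 7.
log(12/7) = 0.538997.
l1*log(l1/l2) = 12 * 0.538997 = 6.467958.
KL = 6.467958 - 12 + 7 = 1.4680

1.4680


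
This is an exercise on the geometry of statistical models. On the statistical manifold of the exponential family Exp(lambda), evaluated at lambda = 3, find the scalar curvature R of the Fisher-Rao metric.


This family has a single free parameter, so its statistical manifold
is 1-dimensional. The Riemann curvature tensor of any 1-dimensional
Riemannian manifold vanishes identically, so R = 0.

0


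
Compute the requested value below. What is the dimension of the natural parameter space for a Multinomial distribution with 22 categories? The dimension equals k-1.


Exponential family dimension calculation:
For Multinomial with k=22 categories, dim = k-1 = 21.

21


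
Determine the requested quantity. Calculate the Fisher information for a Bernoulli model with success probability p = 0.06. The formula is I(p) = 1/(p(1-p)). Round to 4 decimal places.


For Bernoulli(p), Fisher information is I(p) = 1/(p*(1-p)).
p = 0.06, 1-p = 0.94.
p*(1-p) = 0.0564.
I(p) = 1/0.0564 = 17.7305

17.7305


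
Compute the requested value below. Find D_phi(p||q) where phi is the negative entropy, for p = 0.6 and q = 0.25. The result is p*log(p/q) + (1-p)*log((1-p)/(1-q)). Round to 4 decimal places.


Bregman divergence with negative entropy generator:
D = p*log(p/q) + (1-p)*log((1-p)/(1-q)).
p = 0.6, q = 0.25.
p*log(p/q) = 0.6*log(0.6/0.25) = 0.525281.
(1-p)*log((1-p)/(1-q)) = 0.4*log(0.4/0.75) = -0.251443.
D = 0.525281 + -0.251443 = 0.2738

0.2738


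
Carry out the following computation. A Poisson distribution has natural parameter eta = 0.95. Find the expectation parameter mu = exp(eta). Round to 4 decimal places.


Expectation parameter for Poisson exponential family:
mu = exp(eta).
eta = 0.95.
mu = exp(0.95) = 2.5857

2.5857


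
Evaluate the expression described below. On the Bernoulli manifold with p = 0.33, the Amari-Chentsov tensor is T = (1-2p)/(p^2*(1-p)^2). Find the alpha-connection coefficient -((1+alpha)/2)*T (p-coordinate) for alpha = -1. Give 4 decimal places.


Skewness (Amari-Chentsov) tensor: T = (1-2p)/(p^2*(1-p)^2).
p = 0.33, 1-2p = 0.34, p^2 = 0.1089, (1-p)^2 = 0.4489.
T = 0.34/(0.1089 * 0.4489) = 6.955069.
In the p-coordinate, Gamma^(alpha) = Gamma^(0) - (alpha/2)*T with Gamma^(0) = (1/2)*g'(p) = -T/2,
so Gamma^(alpha) = -((1+alpha)/2)*T.
alpha = -1, -(1+alpha)/2 = 0.0.
Gamma = 0.0 * 6.955069 = 0.0000

0.0000


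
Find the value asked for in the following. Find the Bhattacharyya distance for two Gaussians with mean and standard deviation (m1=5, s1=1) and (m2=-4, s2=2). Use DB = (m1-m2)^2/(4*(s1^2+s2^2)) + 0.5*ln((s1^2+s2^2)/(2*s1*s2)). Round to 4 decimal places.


Bhattacharyya distance between two Gaussians:
DB = (m1-m2)^2/(4*(s1^2+s2^2)) + (1/2)*ln((s1^2+s2^2)/(2*s1*s2)).
(m1-m2)^2 = (9)^2 = 81.
s1^2+s2^2 = 1 + 4 = 5.
term1 = 81/20 = 4.05.
term2 = 0.5*ln(5/4.0) = 0.111572.
DB = 4.05 + 0.111572 = 4.1616

4.1616


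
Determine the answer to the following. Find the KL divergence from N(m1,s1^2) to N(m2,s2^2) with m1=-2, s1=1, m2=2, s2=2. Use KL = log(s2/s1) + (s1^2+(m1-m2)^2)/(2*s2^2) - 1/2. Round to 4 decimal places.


KL divergence between normal distributions:
KL = log(s2/s1) + (s1^2 + (m1-m2)^2)/(2*s2^2) - 1/2.
log(2/1) = 0.693147.
(1^2 + (-2-2)^2)/(2*2^2) = (1 + 16)/8 = 2.125.
KL = 0.693147 + 2.125 - 0.5 = 2.3181

2.3181


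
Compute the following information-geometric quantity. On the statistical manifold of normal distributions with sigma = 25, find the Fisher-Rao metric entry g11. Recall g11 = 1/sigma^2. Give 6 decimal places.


For the 2-parameter normal family, the Fisher metric has:
  g11 = 1/sigma^2, g22 = 2/sigma^2.
sigma = 25, sigma^2 = 625.
g11 = 0.001600

0.001600


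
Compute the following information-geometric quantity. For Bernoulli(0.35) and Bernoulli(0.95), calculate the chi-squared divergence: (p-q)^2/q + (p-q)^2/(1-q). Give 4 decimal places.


Chi-squared divergence between Bernoulli distributions:
chi^2 = (p-q)^2/q + (p-q)^2/(1-q).
p = 0.35, q = 0.95, p-q = -0.6.
(p-q)^2 = 0.36.
term1 = 0.36/0.95 = 0.378947.
term2 = 0.36/0.05 = 7.2.
chi^2 = 0.378947 + 7.2 = 7.5789

7.5789


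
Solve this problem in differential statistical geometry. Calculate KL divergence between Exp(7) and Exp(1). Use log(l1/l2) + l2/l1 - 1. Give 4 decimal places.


KL divergence for exponential family:
KL = log(l1/l2) + l2/l1 - 1.
log(7/1) = 1.94591.
1/7 = 0.142857.
KL = 1.94591 + 0.142857 - 1 = 1.0888

1.0888


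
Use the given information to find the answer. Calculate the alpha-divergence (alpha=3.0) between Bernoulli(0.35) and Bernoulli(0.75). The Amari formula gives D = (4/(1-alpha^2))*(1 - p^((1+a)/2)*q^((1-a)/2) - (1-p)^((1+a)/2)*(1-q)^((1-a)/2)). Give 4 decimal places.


Amari alpha-divergence:
D = (4/(1-alpha^2))*(1 - p^((1+a)/2)*q^((1-a)/2) - (1-p)^((1+a)/2)*(1-q)^((1-a)/2)).
alpha = 3.0, p = 0.35, q = 0.75.
e1 = (1+alpha)/2 = 2.0, e2 = (1-alpha)/2 = -1.0.
t1 = p^e1 * q^e2 = 0.35^2.0 * 0.75^-1.0 = 0.163333.
t2 = (1-p)^e1 * (1-q)^e2 = 0.65^2.0 * 0.25^-1.0 = 1.69.
4/(1-alpha^2) = -0.5.
D = -0.5*(1 - 0.163333 - 1.69) = 0.4267

0.4267
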